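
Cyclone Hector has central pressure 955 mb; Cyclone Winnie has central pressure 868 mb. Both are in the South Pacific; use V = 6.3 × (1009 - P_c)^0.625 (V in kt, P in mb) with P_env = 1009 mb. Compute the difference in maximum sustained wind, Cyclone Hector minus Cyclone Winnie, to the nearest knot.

Cyclone Hector: ΔP = 54; V ≈ 6.3 × 54^0.625 ≈ 76.22 kt.
Cyclone Winnie: ΔP = 141; V ≈ 6.3 × 141^0.625 ≈ 138.87 kt.
Difference ≈ 76.22 − 138.87 = -62.65 → -63 kt.

-63 kt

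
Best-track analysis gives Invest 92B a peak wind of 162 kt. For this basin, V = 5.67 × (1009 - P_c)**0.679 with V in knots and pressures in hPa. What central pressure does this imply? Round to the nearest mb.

870 mb

ΔP = (V / 5.67)^(1/0.679) = (162/5.67)^1.473.
162/5.67 = 28.571; 28.571^1.473 ≈ 139.39 mb.
P_c = 1009 − 139.39 = 869.61 ≈ 870 mb.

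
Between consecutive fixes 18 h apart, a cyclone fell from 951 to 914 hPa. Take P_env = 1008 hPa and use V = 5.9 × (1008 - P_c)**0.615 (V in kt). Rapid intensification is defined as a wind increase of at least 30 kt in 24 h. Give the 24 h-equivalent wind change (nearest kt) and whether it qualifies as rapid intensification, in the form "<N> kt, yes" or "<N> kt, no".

V₁: ΔP = 57, V ≈ 5.9 × 57^0.615 ≈ 70.91 kt.
V₂: ΔP = 94, V ≈ 5.9 × 94^0.615 ≈ 96.46 kt.
ΔV over 18 h = 25.55 kt → 24 h equivalent = 25.55 × 24/18 ≈ 34.07 kt.
34 kt ≥ 30 kt ⇒ rapid intensification.

34 kt, yes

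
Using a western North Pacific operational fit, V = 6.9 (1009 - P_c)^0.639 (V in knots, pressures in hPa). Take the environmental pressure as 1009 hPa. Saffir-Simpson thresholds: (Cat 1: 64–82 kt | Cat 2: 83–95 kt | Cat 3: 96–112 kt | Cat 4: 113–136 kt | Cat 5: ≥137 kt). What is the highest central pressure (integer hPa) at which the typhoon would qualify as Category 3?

947 hPa

Category 3 begins at V = 96 kt.
Required ΔP = (96/6.9)^(1/0.639) = 13.913^1.565 ≈ 61.57 hPa.
P_c ≤ 1009 − 61.57 = 947.43, so the highest integer P_c is 947 hPa.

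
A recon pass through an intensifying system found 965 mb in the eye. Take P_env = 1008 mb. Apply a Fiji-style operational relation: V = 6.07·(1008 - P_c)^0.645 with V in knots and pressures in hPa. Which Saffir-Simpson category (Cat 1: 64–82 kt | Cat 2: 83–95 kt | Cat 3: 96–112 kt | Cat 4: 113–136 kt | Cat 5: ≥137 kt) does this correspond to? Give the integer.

ΔP = 1008 − 965 = 43 mb.
V ≈ 6.07 × 43^0.645 = 6.07 × 11.31 ≈ 69 kt.
69 kt falls in the Category 1 band.

1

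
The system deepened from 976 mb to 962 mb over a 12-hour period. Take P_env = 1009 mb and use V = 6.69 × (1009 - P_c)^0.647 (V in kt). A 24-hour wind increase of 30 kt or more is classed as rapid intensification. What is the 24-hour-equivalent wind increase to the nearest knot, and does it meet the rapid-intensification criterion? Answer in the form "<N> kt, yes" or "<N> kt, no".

33 kt, yes

V₁: ΔP = 33, V ≈ 6.69 × 33^0.647 ≈ 64.25 kt.
V₂: ΔP = 47, V ≈ 6.69 × 47^0.647 ≈ 80.77 kt.
ΔV over 12 h = 16.52 kt → 24 h equivalent = 16.52 × 24/12 ≈ 33.04 kt.
33 kt ≥ 30 kt ⇒ rapid intensification.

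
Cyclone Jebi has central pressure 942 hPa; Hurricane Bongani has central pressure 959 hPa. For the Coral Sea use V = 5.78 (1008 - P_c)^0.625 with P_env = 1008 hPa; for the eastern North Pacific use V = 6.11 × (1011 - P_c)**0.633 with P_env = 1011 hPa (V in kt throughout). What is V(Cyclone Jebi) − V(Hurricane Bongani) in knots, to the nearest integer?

Cyclone Jebi: ΔP = 66; V ≈ 5.78 × 66^0.625 ≈ 79.28 kt.
Hurricane Bongani: ΔP = 52; V ≈ 6.11 × 52^0.633 ≈ 74.52 kt.
Difference ≈ 79.28 − 74.52 = 4.76 → 5 kt.

5 kt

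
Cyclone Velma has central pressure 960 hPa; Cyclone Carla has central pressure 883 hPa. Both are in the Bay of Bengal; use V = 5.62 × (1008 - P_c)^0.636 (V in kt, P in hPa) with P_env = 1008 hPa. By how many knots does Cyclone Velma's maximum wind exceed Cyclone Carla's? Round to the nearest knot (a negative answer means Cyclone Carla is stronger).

Cyclone Velma: ΔP = 48; V ≈ 5.62 × 48^0.636 ≈ 65.92 kt.
Cyclone Carla: ΔP = 125; V ≈ 5.62 × 125^0.636 ≈ 121.16 kt.
Difference ≈ 65.92 − 121.16 = -55.24 → -55 kt.

-55 kt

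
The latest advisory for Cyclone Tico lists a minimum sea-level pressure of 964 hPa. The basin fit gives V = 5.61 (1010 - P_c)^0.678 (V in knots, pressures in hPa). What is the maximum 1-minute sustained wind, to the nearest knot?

75 kt

ΔP = 1010 − 964 = 46 hPa.
46^0.678 ≈ 13.408.
V ≈ 5.61 × 13.408 ≈ 75.2 kt.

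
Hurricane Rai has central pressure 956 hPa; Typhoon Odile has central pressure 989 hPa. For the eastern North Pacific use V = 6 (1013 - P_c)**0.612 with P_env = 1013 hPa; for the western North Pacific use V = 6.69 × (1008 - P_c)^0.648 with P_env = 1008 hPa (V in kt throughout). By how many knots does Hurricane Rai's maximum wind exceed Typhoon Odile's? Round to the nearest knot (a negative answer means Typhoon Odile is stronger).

Hurricane Rai: ΔP = 57; V ≈ 6 × 57^0.612 ≈ 71.24 kt.
Typhoon Odile: ΔP = 19; V ≈ 6.69 × 19^0.648 ≈ 45.09 kt.
Difference ≈ 71.24 − 45.09 = 26.15 → 26 kt.

26 kt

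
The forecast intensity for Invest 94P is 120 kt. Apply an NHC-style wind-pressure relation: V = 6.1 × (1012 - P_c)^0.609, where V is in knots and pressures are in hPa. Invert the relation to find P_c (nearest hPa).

879 hPa

ΔP = (V / 6.1)^(1/0.609) = (120/6.1)^1.642.
120/6.1 = 19.672; 19.672^1.642 ≈ 133.21 hPa.
P_c = 1012 − 133.21 = 878.79 ≈ 879 hPa.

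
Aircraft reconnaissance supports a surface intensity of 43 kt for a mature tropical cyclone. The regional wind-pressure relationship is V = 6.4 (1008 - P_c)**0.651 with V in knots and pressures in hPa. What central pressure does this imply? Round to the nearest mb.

989 mb

ΔP = (V / 6.4)^(1/0.651) = (43/6.4)^1.536.
43/6.4 = 6.719; 6.719^1.536 ≈ 18.66 mb.
P_c = 1008 − 18.66 = 989.34 ≈ 989 mb.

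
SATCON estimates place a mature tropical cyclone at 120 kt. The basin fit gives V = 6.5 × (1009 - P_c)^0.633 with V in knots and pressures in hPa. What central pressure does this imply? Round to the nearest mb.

909 mb

ΔP = (V / 6.5)^(1/0.633) = (120/6.5)^1.580.
120/6.5 = 18.462; 18.462^1.580 ≈ 100.10 mb.
P_c = 1009 − 100.10 = 908.90 ≈ 909 mb.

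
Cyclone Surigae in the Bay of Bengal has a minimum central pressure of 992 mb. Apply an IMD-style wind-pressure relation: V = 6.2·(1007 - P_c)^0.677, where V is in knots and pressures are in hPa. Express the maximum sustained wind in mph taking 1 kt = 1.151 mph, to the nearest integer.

ΔP = 1007 − 992 = 15 mb.
V ≈ 6.2 × 15^0.677 = 6.2 × 6.255 ≈ 38.780 kt.
38.780 × 1.151 ≈ 44.64 mph → 45 mph.

45 mph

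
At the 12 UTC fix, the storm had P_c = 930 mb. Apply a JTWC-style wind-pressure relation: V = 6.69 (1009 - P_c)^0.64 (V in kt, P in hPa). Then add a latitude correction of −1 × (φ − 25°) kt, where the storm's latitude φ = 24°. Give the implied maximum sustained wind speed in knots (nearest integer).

111 kt

ΔP = 1009 − 930 = 79 mb.
79^0.64 ≈ 16.386.
V ≈ 6.69 × 16.386 ≈ 109.6 kt.
Latitude correction: −1 × (24 − 25) = 1 kt.
Corrected V ≈ 110.6 kt → 111 kt.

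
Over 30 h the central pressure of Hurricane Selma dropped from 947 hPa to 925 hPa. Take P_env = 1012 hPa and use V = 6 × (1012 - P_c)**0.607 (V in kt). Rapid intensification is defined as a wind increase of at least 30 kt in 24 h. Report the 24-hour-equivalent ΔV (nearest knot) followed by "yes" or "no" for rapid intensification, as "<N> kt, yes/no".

12 kt, no

V₁: ΔP = 65, V ≈ 6 × 65^0.607 ≈ 75.61 kt.
V₂: ΔP = 87, V ≈ 6 × 87^0.607 ≈ 90.25 kt.
ΔV over 30 h = 14.64 kt → 24 h equivalent = 14.64 × 24/30 ≈ 11.71 kt.
12 kt < 30 kt ⇒ not rapid intensification.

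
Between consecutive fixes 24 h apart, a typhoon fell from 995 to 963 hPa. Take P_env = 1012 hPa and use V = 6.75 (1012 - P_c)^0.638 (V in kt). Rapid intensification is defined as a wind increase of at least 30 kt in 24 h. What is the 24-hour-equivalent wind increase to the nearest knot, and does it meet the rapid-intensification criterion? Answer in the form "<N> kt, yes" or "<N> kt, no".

40 kt, yes

V₁: ΔP = 17, V ≈ 6.75 × 17^0.638 ≈ 41.15 kt.
V₂: ΔP = 49, V ≈ 6.75 × 49^0.638 ≈ 80.84 kt.
ΔV over 24 h = 39.69 kt → 24 h equivalent = 39.69 × 24/24 ≈ 39.69 kt.
40 kt ≥ 30 kt ⇒ rapid intensification.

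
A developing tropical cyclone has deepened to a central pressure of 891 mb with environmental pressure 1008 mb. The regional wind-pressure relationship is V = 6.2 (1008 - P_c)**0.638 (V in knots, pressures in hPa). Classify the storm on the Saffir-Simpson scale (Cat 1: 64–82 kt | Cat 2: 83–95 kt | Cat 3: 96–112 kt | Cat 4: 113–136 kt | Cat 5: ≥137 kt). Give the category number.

4

ΔP = 1008 − 891 = 117 mb.
V ≈ 6.2 × 117^0.638 = 6.2 × 20.87 ≈ 129 kt.
129 kt falls in the Category 4 band.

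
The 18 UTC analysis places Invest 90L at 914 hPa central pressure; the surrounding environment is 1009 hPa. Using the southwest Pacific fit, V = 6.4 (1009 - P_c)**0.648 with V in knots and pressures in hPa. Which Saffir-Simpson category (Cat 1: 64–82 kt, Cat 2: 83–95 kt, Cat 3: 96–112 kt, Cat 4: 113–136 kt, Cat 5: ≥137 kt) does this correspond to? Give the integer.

ΔP = 1009 − 914 = 95 hPa.
V ≈ 6.4 × 95^0.648 = 6.4 × 19.12 ≈ 122 kt.
122 kt falls in the Category 4 band.

4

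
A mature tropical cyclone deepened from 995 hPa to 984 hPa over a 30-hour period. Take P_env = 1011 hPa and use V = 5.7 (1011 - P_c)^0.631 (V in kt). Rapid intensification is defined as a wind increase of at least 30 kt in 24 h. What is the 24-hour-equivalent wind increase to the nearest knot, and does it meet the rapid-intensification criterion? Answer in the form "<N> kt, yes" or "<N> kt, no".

10 kt, no

V₁: ΔP = 16, V ≈ 5.7 × 16^0.631 ≈ 32.78 kt.
V₂: ΔP = 27, V ≈ 5.7 × 27^0.631 ≈ 45.61 kt.
ΔV over 30 h = 12.83 kt → 24 h equivalent = 12.83 × 24/30 ≈ 10.26 kt.
10 kt < 30 kt ⇒ not rapid intensification.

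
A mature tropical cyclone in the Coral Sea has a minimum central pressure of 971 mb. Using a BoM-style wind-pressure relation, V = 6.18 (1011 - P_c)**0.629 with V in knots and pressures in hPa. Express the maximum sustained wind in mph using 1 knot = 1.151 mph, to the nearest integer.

ΔP = 1011 − 971 = 40 mb.
V ≈ 6.18 × 40^0.629 = 6.18 × 10.179 ≈ 62.905 kt.
62.905 × 1.151 ≈ 72.40 mph → 72 mph.

72 mph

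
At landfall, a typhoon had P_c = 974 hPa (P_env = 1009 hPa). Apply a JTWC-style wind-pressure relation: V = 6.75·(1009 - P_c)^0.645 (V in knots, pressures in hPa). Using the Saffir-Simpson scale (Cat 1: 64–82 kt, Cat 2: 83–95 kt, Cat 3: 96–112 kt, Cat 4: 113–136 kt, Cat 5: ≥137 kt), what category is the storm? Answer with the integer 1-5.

ΔP = 1009 − 974 = 35 hPa.
V ≈ 6.75 × 35^0.645 = 6.75 × 9.91 ≈ 67 kt.
67 kt falls in the Category 1 band.

1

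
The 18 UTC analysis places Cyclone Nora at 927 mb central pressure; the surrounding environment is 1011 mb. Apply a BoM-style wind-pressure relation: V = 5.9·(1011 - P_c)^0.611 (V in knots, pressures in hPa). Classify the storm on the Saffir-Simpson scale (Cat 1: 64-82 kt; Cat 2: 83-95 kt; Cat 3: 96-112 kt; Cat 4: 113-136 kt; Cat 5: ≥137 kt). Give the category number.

2

ΔP = 1011 − 927 = 84 mb.
V ≈ 5.9 × 84^0.611 = 5.9 × 14.99 ≈ 88 kt.
88 kt falls in the Category 2 band.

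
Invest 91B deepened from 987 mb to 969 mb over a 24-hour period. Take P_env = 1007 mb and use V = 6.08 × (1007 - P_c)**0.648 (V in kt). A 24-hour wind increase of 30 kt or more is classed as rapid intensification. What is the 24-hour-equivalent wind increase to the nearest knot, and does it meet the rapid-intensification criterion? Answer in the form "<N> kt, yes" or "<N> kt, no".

V₁: ΔP = 20, V ≈ 6.08 × 20^0.648 ≈ 42.36 kt.
V₂: ΔP = 38, V ≈ 6.08 × 38^0.648 ≈ 64.21 kt.
ΔV over 24 h = 21.85 kt → 24 h equivalent = 21.85 × 24/24 ≈ 21.85 kt.
22 kt < 30 kt ⇒ not rapid intensification.

22 kt, no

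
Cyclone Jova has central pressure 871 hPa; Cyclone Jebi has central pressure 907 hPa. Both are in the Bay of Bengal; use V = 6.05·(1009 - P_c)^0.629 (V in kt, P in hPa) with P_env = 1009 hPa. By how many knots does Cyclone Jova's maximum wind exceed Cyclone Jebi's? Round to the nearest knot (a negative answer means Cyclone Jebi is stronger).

23 kt

Cyclone Jova: ΔP = 138; V ≈ 6.05 × 138^0.629 ≈ 134.20 kt.
Cyclone Jebi: ΔP = 102; V ≈ 6.05 × 102^0.629 ≈ 110.96 kt.
Difference ≈ 134.20 − 110.96 = 23.24 → 23 kt.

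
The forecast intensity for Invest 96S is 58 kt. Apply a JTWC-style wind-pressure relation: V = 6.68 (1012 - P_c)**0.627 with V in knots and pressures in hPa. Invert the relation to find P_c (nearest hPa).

ΔP = (V / 6.68)^(1/0.627) = (58/6.68)^1.595.
58/6.68 = 8.683; 8.683^1.595 ≈ 31.41 hPa.
P_c = 1012 − 31.41 = 980.59 ≈ 981 hPa.

981 hPa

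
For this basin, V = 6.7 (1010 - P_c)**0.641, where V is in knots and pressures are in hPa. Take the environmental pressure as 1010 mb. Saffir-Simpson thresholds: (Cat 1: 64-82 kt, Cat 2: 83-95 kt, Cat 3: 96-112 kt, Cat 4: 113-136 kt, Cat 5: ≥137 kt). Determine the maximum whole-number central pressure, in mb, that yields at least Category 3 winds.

Category 3 begins at V = 96 kt.
Required ΔP = (96/6.7)^(1/0.641) = 14.328^1.560 ≈ 63.64 mb.
P_c ≤ 1010 − 63.64 = 946.36, so the highest integer P_c is 946 mb.

946 mb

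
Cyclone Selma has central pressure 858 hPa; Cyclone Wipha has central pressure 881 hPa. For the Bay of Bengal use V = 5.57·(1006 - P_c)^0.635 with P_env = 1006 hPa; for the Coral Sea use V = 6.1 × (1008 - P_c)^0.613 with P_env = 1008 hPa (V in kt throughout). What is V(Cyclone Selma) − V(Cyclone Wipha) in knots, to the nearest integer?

14 kt

Cyclone Selma: ΔP = 148; V ≈ 5.57 × 148^0.635 ≈ 133.04 kt.
Cyclone Wipha: ΔP = 127; V ≈ 6.1 × 127^0.613 ≈ 118.84 kt.
Difference ≈ 133.04 − 118.84 = 14.20 → 14 kt.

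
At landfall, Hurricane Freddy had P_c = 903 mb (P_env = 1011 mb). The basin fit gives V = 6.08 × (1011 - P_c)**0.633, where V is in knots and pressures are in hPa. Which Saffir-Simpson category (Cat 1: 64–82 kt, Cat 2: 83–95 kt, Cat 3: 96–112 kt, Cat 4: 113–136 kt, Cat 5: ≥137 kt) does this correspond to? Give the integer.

4

ΔP = 1011 − 903 = 108 mb.
V ≈ 6.08 × 108^0.633 = 6.08 × 19.37 ≈ 118 kt.
118 kt falls in the Category 4 band.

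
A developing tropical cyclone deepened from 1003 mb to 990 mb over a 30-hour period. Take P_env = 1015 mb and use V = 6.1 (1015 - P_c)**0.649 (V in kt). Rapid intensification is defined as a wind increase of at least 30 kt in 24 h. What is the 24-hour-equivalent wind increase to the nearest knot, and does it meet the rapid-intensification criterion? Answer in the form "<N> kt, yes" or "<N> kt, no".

15 kt, no

V₁: ΔP = 12, V ≈ 6.1 × 12^0.649 ≈ 30.60 kt.
V₂: ΔP = 25, V ≈ 6.1 × 25^0.649 ≈ 49.27 kt.
ΔV over 30 h = 18.67 kt → 24 h equivalent = 18.67 × 24/30 ≈ 14.94 kt.
15 kt < 30 kt ⇒ not rapid intensification.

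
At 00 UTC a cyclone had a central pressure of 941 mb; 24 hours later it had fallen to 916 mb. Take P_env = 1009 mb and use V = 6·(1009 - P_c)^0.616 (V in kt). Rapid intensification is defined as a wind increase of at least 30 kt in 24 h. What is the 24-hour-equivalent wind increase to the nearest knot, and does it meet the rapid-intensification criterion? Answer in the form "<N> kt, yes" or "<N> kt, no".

17 kt, no

V₁: ΔP = 68, V ≈ 6 × 68^0.616 ≈ 80.72 kt.
V₂: ΔP = 93, V ≈ 6 × 93^0.616 ≈ 97.89 kt.
ΔV over 24 h = 17.17 kt → 24 h equivalent = 17.17 × 24/24 ≈ 17.17 kt.
17 kt < 30 kt ⇒ not rapid intensification.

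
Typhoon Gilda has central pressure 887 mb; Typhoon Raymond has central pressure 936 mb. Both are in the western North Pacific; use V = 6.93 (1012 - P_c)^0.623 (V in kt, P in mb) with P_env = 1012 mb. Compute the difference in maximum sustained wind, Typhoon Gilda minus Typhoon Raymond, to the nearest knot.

Typhoon Gilda: ΔP = 125; V ≈ 6.93 × 125^0.623 ≈ 140.32 kt.
Typhoon Raymond: ΔP = 76; V ≈ 6.93 × 76^0.623 ≈ 102.92 kt.
Difference ≈ 140.32 − 102.92 = 37.40 → 37 kt.

37 kt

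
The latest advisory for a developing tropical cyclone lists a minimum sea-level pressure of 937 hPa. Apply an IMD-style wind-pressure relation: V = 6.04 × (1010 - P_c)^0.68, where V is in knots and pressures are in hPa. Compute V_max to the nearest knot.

112 kt

ΔP = 1010 − 937 = 73 hPa.
73^0.68 ≈ 18.495.
V ≈ 6.04 × 18.495 ≈ 111.7 kt.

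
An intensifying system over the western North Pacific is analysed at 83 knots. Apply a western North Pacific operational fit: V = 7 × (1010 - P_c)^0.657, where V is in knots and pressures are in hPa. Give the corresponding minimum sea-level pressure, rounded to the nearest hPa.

ΔP = (V / 7)^(1/0.657) = (83/7)^1.522.
83/7 = 11.857; 11.857^1.522 ≈ 43.12 hPa.
P_c = 1010 − 43.12 = 966.88 ≈ 967 hPa.

967 hPa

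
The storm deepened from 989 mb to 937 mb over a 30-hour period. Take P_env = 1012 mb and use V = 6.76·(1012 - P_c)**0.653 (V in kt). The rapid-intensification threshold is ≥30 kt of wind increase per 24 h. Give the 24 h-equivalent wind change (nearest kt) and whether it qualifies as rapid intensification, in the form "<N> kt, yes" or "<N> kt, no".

V₁: ΔP = 23, V ≈ 6.76 × 23^0.653 ≈ 52.38 kt.
V₂: ΔP = 75, V ≈ 6.76 × 75^0.653 ≈ 113.33 kt.
ΔV over 30 h = 60.95 kt → 24 h equivalent = 60.95 × 24/30 ≈ 48.76 kt.
49 kt ≥ 30 kt ⇒ rapid intensification.

49 kt, yes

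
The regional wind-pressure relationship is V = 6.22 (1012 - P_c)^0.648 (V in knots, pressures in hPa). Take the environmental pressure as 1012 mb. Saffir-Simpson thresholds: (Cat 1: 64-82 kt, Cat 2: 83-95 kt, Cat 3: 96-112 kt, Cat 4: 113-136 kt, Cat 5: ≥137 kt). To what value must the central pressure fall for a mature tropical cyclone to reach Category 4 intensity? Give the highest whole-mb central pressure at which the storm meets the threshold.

924 mb

Category 4 begins at V = 113 kt.
Required ΔP = (113/6.22)^(1/0.648) = 18.167^1.543 ≈ 87.77 mb.
P_c ≤ 1012 − 87.77 = 924.23, so the highest integer P_c is 924 mb.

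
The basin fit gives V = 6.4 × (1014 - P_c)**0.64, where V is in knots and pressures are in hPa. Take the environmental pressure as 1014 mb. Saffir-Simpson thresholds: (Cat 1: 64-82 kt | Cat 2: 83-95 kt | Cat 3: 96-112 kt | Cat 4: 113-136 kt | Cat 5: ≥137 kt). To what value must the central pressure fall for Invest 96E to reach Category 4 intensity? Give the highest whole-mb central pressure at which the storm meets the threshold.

Category 4 begins at V = 113 kt.
Required ΔP = (113/6.4)^(1/0.64) = 17.656^1.562 ≈ 88.77 mb.
P_c ≤ 1014 − 88.77 = 925.23, so the highest integer P_c is 925 mb.

925 mb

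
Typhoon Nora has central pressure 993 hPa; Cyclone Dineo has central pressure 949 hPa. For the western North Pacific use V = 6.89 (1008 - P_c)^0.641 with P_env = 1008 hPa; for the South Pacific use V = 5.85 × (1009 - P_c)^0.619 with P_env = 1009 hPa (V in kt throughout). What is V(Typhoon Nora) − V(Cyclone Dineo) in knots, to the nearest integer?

-35 kt

Typhoon Nora: ΔP = 15; V ≈ 6.89 × 15^0.641 ≈ 39.09 kt.
Cyclone Dineo: ΔP = 60; V ≈ 5.85 × 60^0.619 ≈ 73.76 kt.
Difference ≈ 39.09 − 73.76 = -34.67 → -35 kt.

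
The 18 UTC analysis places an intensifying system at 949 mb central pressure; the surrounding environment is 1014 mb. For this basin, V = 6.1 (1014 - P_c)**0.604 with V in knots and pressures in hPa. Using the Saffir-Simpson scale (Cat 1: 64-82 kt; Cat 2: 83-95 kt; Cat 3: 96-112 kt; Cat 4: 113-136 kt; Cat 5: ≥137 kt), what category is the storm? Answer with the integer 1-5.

1

ΔP = 1014 − 949 = 65 mb.
V ≈ 6.1 × 65^0.604 = 6.1 × 12.45 ≈ 76 kt.
76 kt falls in the Category 1 band.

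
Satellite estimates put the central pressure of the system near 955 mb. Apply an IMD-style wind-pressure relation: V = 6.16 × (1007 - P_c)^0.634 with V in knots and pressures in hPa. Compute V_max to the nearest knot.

ΔP = 1007 − 955 = 52 mb.
52^0.634 ≈ 12.245.
V ≈ 6.16 × 12.245 ≈ 75.4 kt.

75 kt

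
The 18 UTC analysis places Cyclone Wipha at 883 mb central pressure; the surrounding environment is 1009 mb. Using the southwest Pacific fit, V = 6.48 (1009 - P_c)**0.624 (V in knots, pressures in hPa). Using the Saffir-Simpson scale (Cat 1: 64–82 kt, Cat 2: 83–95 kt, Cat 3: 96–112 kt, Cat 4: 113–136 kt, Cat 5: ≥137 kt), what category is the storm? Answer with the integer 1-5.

ΔP = 1009 − 883 = 126 mb.
V ≈ 6.48 × 126^0.624 = 6.48 × 20.45 ≈ 132 kt.
132 kt falls in the Category 4 band.

4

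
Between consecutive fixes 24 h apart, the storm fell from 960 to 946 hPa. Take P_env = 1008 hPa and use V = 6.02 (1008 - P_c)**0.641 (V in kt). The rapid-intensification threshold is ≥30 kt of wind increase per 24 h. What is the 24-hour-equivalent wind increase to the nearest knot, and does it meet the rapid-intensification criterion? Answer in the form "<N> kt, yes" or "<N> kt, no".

V₁: ΔP = 48, V ≈ 6.02 × 48^0.641 ≈ 71.99 kt.
V₂: ΔP = 62, V ≈ 6.02 × 62^0.641 ≈ 84.82 kt.
ΔV over 24 h = 12.83 kt → 24 h equivalent = 12.83 × 24/24 ≈ 12.83 kt.
13 kt < 30 kt ⇒ not rapid intensification.

13 kt, no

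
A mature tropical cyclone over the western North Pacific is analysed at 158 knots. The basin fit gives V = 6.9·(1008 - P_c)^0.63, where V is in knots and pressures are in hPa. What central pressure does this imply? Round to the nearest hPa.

864 hPa

ΔP = (V / 6.9)^(1/0.63) = (158/6.9)^1.587.
158/6.9 = 22.899; 22.899^1.587 ≈ 144.02 hPa.
P_c = 1008 − 144.02 = 863.98 ≈ 864 hPa.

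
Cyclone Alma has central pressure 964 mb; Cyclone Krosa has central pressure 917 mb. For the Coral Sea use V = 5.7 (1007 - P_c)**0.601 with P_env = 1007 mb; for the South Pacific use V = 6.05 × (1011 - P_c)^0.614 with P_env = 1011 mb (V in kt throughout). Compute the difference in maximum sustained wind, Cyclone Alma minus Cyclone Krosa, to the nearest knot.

-44 kt

Cyclone Alma: ΔP = 43; V ≈ 5.7 × 43^0.601 ≈ 54.65 kt.
Cyclone Krosa: ΔP = 94; V ≈ 6.05 × 94^0.614 ≈ 98.46 kt.
Difference ≈ 54.65 − 98.46 = -43.81 → -44 kt.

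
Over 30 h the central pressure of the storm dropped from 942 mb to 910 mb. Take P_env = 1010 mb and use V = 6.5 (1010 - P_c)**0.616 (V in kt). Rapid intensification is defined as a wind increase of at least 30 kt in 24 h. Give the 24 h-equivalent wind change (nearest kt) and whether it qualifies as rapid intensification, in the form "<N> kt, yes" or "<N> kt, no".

V₁: ΔP = 68, V ≈ 6.5 × 68^0.616 ≈ 87.45 kt.
V₂: ΔP = 100, V ≈ 6.5 × 100^0.616 ≈ 110.90 kt.
ΔV over 30 h = 23.45 kt → 24 h equivalent = 23.45 × 24/30 ≈ 18.76 kt.
19 kt < 30 kt ⇒ not rapid intensification.

19 kt, no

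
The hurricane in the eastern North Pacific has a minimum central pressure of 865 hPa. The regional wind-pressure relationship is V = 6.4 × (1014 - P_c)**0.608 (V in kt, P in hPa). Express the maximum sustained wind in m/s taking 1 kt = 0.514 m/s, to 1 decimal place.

68.9 m/s

ΔP = 1014 − 865 = 149 hPa.
V ≈ 6.4 × 149^0.608 = 6.4 × 20.955 ≈ 134.115 kt.
134.115 × 0.514 ≈ 68.94 m/s → 68.9 m/s.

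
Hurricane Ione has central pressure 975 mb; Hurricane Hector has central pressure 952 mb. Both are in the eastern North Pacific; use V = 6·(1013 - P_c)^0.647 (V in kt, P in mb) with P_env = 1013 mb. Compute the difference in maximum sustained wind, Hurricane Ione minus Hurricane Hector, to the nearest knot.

-23 kt

Hurricane Ione: ΔP = 38; V ≈ 6 × 38^0.647 ≈ 63.14 kt.
Hurricane Hector: ΔP = 61; V ≈ 6 × 61^0.647 ≈ 85.76 kt.
Difference ≈ 63.14 − 85.76 = -22.62 → -23 kt.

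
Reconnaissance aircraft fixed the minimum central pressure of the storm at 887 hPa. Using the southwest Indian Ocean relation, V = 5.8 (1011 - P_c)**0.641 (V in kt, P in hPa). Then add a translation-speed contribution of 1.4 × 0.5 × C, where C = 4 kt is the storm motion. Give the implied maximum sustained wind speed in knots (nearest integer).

ΔP = 1011 − 887 = 124 hPa.
124^0.641 ≈ 21.973.
V ≈ 5.8 × 21.973 ≈ 127.4 kt.
Translation term: 1.4 × 0.5 × 4 = 2.8 kt.
Corrected V ≈ 130.2 kt → 130 kt.

130 kt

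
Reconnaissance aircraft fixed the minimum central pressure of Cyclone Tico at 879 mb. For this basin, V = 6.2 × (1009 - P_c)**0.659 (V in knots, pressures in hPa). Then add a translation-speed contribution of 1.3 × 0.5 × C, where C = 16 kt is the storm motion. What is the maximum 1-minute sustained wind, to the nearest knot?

ΔP = 1009 − 879 = 130 mb.
130^0.659 ≈ 24.722.
V ≈ 6.2 × 24.722 ≈ 153.3 kt.
Translation term: 1.3 × 0.5 × 16 = 10.4 kt.
Corrected V ≈ 163.7 kt → 164 kt.

164 kt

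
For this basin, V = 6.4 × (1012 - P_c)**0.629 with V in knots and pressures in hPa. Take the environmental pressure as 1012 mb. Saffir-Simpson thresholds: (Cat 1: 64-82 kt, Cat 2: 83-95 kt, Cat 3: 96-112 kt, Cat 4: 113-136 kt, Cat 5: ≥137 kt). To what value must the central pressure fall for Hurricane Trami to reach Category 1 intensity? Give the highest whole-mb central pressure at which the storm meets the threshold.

973 mb

Category 1 begins at V = 64 kt.
Required ΔP = (64/6.4)^(1/0.629) = 10.000^1.590 ≈ 38.89 mb.
P_c ≤ 1012 − 38.89 = 973.11, so the highest integer P_c is 973 mb.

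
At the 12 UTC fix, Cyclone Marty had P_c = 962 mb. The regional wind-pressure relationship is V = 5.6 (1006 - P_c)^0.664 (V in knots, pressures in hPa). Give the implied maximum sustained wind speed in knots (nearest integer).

ΔP = 1006 − 962 = 44 mb.
44^0.664 ≈ 12.338.
V ≈ 5.6 × 12.338 ≈ 69.1 kt.

69 kt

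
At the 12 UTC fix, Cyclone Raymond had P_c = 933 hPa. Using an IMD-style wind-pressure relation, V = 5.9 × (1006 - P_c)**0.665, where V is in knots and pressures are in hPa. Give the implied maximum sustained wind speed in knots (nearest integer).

102 kt

ΔP = 1006 − 933 = 73 hPa.
73^0.665 ≈ 17.342.
V ≈ 5.9 × 17.342 ≈ 102.3 kt.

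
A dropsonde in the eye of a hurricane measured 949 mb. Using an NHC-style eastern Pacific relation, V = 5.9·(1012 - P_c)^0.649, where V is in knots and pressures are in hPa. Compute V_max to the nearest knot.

ΔP = 1012 − 949 = 63 mb.
63^0.649 ≈ 14.715.
V ≈ 5.9 × 14.715 ≈ 86.8 kt.

87 kt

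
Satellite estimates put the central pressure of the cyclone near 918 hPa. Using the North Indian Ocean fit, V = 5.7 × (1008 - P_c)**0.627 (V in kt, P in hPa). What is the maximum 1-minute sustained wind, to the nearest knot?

ΔP = 1008 − 918 = 90 hPa.
90^0.627 ≈ 16.800.
V ≈ 5.7 × 16.800 ≈ 95.8 kt.

96 kt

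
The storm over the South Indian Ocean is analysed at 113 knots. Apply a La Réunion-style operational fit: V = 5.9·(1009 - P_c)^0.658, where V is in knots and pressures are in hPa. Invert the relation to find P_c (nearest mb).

920 mb

ΔP = (V / 5.9)^(1/0.658) = (113/5.9)^1.520.
113/5.9 = 19.153; 19.153^1.520 ≈ 88.85 mb.
P_c = 1009 − 88.85 = 920.15 ≈ 920 mb.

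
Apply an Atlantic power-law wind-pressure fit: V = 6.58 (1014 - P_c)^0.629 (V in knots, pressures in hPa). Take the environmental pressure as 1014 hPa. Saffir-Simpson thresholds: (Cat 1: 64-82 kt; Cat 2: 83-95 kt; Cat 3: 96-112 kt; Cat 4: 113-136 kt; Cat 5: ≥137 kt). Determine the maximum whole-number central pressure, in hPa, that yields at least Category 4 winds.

Category 4 begins at V = 113 kt.
Required ΔP = (113/6.58)^(1/0.629) = 17.173^1.590 ≈ 91.88 hPa.
P_c ≤ 1014 − 91.88 = 922.12, so the highest integer P_c is 922 hPa.

922 hPa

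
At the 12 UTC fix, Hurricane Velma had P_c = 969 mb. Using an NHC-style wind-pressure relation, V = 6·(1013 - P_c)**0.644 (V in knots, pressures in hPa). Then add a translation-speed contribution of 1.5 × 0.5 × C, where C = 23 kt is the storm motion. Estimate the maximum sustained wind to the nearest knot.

86 kt

ΔP = 1013 − 969 = 44 mb.
44^0.644 ≈ 11.439.
V ≈ 6 × 11.439 ≈ 68.6 kt.
Translation term: 1.5 × 0.5 × 23 = 17.25 kt.
Corrected V ≈ 85.85 kt → 86 kt.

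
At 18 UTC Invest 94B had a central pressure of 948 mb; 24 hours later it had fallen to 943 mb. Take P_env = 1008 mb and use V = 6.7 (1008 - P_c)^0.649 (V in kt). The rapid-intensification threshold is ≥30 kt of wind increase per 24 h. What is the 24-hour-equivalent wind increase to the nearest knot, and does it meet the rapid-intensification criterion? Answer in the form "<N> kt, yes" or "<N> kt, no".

5 kt, no

V₁: ΔP = 60, V ≈ 6.7 × 60^0.649 ≈ 95.52 kt.
V₂: ΔP = 65, V ≈ 6.7 × 65^0.649 ≈ 100.61 kt.
ΔV over 24 h = 5.09 kt → 24 h equivalent = 5.09 × 24/24 ≈ 5.09 kt.
5 kt < 30 kt ⇒ not rapid intensification.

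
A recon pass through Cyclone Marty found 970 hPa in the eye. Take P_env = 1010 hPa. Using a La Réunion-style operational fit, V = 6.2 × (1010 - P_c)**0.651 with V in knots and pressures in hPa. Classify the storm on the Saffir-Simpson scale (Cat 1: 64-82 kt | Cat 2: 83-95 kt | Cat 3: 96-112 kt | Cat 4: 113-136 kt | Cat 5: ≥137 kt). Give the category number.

ΔP = 1010 − 970 = 40 hPa.
V ≈ 6.2 × 40^0.651 = 6.2 × 11.04 ≈ 68 kt.
68 kt falls in the Category 1 band.

1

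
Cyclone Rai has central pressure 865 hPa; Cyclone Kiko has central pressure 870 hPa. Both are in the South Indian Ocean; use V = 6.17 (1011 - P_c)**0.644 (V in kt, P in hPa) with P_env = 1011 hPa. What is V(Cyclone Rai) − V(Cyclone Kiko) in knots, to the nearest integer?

Cyclone Rai: ΔP = 146; V ≈ 6.17 × 146^0.644 ≈ 152.80 kt.
Cyclone Kiko: ΔP = 141; V ≈ 6.17 × 141^0.644 ≈ 149.41 kt.
Difference ≈ 152.80 − 149.41 = 3.39 → 3 kt.

3 kt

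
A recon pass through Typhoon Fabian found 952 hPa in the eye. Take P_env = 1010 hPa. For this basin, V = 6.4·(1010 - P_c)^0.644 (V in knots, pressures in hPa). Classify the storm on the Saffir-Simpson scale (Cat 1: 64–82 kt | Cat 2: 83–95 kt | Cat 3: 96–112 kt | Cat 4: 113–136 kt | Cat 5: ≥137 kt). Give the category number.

ΔP = 1010 − 952 = 58 hPa.
V ≈ 6.4 × 58^0.644 = 6.4 × 13.67 ≈ 87 kt.
87 kt falls in the Category 2 band.

2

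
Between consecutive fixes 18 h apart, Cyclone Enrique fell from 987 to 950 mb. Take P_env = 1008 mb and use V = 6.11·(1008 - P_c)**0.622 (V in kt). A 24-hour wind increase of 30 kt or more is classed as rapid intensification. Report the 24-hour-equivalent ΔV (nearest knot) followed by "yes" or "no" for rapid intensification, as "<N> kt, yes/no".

48 kt, yes

V₁: ΔP = 21, V ≈ 6.11 × 21^0.622 ≈ 40.59 kt.
V₂: ΔP = 58, V ≈ 6.11 × 58^0.622 ≈ 76.36 kt.
ΔV over 18 h = 35.77 kt → 24 h equivalent = 35.77 × 24/18 ≈ 47.69 kt.
48 kt ≥ 30 kt ⇒ rapid intensification.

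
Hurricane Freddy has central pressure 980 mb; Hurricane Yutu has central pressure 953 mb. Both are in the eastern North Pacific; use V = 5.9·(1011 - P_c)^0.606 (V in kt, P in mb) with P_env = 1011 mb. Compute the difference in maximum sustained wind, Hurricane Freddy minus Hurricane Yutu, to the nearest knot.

Hurricane Freddy: ΔP = 31; V ≈ 5.9 × 31^0.606 ≈ 47.27 kt.
Hurricane Yutu: ΔP = 58; V ≈ 5.9 × 58^0.606 ≈ 69.10 kt.
Difference ≈ 47.27 − 69.10 = -21.83 → -22 kt.

-22 kt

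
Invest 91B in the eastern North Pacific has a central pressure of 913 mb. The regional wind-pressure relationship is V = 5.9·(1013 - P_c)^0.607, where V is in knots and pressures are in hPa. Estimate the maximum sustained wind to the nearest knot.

ΔP = 1013 − 913 = 100 mb.
100^0.607 ≈ 16.368.
V ≈ 5.9 × 16.368 ≈ 96.6 kt.

97 kt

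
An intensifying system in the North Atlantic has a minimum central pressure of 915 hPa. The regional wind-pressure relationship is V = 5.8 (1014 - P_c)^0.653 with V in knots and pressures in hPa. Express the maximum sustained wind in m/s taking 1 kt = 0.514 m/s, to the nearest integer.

60 m/s

ΔP = 1014 − 915 = 99 hPa.
V ≈ 5.8 × 99^0.653 = 5.8 × 20.098 ≈ 116.568 kt.
116.568 × 0.514 ≈ 59.92 m/s → 60 m/s.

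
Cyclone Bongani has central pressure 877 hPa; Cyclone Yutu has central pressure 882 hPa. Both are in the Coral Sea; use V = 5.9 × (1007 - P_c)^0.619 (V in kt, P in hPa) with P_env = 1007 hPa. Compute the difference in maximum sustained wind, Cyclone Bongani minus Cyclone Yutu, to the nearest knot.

3 kt

Cyclone Bongani: ΔP = 130; V ≈ 5.9 × 130^0.619 ≈ 120.06 kt.
Cyclone Yutu: ΔP = 125; V ≈ 5.9 × 125^0.619 ≈ 117.18 kt.
Difference ≈ 120.06 − 117.18 = 2.88 → 3 kt.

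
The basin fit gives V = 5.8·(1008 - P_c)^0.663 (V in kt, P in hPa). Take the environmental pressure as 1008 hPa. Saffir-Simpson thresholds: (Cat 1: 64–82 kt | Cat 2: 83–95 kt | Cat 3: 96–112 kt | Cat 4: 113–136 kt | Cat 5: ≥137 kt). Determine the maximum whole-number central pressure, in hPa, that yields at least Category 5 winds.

Category 5 begins at V = 137 kt.
Required ΔP = (137/5.8)^(1/0.663) = 23.621^1.508 ≈ 117.85 hPa.
P_c ≤ 1008 − 117.85 = 890.15, so the highest integer P_c is 890 hPa.

890 hPa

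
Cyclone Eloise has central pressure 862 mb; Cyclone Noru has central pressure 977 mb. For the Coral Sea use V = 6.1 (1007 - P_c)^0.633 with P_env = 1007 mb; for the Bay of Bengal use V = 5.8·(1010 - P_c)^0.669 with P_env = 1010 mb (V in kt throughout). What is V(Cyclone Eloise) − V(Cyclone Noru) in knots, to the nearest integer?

82 kt

Cyclone Eloise: ΔP = 145; V ≈ 6.1 × 145^0.633 ≈ 142.39 kt.
Cyclone Noru: ΔP = 33; V ≈ 5.8 × 33^0.669 ≈ 60.16 kt.
Difference ≈ 142.39 − 60.16 = 82.23 → 82 kt.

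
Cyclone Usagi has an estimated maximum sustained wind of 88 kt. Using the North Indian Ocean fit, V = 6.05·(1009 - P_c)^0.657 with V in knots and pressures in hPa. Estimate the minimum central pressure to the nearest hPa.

ΔP = (V / 6.05)^(1/0.657) = (88/6.05)^1.522.
88/6.05 = 14.545; 14.545^1.522 ≈ 58.85 hPa.
P_c = 1009 − 58.85 = 950.15 ≈ 950 hPa.

950 hPa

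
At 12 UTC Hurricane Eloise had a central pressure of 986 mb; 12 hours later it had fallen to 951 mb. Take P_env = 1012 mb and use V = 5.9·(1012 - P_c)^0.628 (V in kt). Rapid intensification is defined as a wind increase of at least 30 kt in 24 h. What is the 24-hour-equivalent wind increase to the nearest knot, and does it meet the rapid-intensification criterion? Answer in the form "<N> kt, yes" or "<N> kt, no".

65 kt, yes

V₁: ΔP = 26, V ≈ 5.9 × 26^0.628 ≈ 45.65 kt.
V₂: ΔP = 61, V ≈ 5.9 × 61^0.628 ≈ 77.99 kt.
ΔV over 12 h = 32.34 kt → 24 h equivalent = 32.34 × 24/12 ≈ 64.68 kt.
65 kt ≥ 30 kt ⇒ rapid intensification.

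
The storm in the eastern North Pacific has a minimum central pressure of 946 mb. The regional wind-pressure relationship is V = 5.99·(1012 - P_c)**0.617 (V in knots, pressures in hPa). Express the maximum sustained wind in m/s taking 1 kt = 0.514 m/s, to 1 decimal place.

40.8 m/s

ΔP = 1012 − 946 = 66 mb.
V ≈ 5.99 × 66^0.617 = 5.99 × 13.264 ≈ 79.448 kt.
79.448 × 0.514 ≈ 40.84 m/s → 40.8 m/s.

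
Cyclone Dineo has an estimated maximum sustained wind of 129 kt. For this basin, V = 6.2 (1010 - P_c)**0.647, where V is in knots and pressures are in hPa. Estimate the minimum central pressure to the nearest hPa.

ΔP = (V / 6.2)^(1/0.647) = (129/6.2)^1.546.
129/6.2 = 20.806; 20.806^1.546 ≈ 108.99 hPa.
P_c = 1010 − 108.99 = 901.01 ≈ 901 hPa.

901 hPa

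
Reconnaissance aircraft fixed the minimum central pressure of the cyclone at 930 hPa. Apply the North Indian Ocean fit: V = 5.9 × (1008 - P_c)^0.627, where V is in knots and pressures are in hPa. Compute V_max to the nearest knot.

91 kt

ΔP = 1008 − 930 = 78 hPa.
78^0.627 ≈ 15.358.
V ≈ 5.9 × 15.358 ≈ 90.6 kt.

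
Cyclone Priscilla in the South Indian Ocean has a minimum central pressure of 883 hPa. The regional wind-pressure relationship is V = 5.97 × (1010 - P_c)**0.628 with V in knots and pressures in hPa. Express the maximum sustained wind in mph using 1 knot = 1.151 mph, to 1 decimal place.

ΔP = 1010 − 883 = 127 hPa.
V ≈ 5.97 × 127^0.628 = 5.97 × 20.950 ≈ 125.073 kt.
125.073 × 1.151 ≈ 143.96 mph → 144.0 mph.

144.0 mph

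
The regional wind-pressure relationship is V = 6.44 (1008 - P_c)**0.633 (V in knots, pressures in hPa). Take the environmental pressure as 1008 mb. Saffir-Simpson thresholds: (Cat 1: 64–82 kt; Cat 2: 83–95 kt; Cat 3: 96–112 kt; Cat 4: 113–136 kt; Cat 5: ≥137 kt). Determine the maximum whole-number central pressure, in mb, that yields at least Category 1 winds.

970 mb

Category 1 begins at V = 64 kt.
Required ΔP = (64/6.44)^(1/0.633) = 9.938^1.580 ≈ 37.63 mb.
P_c ≤ 1008 − 37.63 = 970.37, so the highest integer P_c is 970 mb.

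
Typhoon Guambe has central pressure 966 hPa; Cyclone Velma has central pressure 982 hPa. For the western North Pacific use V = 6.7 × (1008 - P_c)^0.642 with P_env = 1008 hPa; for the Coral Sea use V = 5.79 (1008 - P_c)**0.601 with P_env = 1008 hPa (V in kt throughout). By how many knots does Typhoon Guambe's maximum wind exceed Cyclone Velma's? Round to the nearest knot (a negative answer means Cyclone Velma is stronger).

33 kt

Typhoon Guambe: ΔP = 42; V ≈ 6.7 × 42^0.642 ≈ 73.82 kt.
Cyclone Velma: ΔP = 26; V ≈ 5.79 × 26^0.601 ≈ 41.03 kt.
Difference ≈ 73.82 − 41.03 = 32.79 → 33 kt.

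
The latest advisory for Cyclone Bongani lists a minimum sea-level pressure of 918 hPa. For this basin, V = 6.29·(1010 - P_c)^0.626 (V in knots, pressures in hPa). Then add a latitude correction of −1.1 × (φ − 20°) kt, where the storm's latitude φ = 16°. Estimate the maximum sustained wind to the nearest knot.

111 kt

ΔP = 1010 − 918 = 92 hPa.
92^0.626 ≈ 16.956.
V ≈ 6.29 × 16.956 ≈ 106.7 kt.
Latitude correction: −1.1 × (16 − 20) = 4.4 kt.
Corrected V ≈ 111.1 kt → 111 kt.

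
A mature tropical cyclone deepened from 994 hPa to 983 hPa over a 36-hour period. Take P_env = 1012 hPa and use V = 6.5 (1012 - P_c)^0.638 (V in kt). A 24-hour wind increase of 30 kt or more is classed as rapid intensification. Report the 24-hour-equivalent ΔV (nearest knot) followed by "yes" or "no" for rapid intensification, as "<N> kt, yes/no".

10 kt, no

V₁: ΔP = 18, V ≈ 6.5 × 18^0.638 ≈ 41.09 kt.
V₂: ΔP = 29, V ≈ 6.5 × 29^0.638 ≈ 55.71 kt.
ΔV over 36 h = 14.62 kt → 24 h equivalent = 14.62 × 24/36 ≈ 9.75 kt.
10 kt < 30 kt ⇒ not rapid intensification.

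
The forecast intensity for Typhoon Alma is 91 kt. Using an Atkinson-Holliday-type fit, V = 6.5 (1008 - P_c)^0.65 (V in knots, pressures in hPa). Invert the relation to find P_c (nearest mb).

ΔP = (V / 6.5)^(1/0.65) = (91/6.5)^1.538.
91/6.5 = 14.000; 14.000^1.538 ≈ 57.98 mb.
P_c = 1008 − 57.98 = 950.02 ≈ 950 mb.

950 mb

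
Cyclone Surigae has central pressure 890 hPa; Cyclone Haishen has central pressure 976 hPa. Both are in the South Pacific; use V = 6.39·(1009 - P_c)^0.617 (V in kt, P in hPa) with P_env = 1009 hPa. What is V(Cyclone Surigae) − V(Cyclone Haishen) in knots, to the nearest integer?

67 kt

Cyclone Surigae: ΔP = 119; V ≈ 6.39 × 119^0.617 ≈ 121.93 kt.
Cyclone Haishen: ΔP = 33; V ≈ 6.39 × 33^0.617 ≈ 55.26 kt.
Difference ≈ 121.93 − 55.26 = 66.67 → 67 kt.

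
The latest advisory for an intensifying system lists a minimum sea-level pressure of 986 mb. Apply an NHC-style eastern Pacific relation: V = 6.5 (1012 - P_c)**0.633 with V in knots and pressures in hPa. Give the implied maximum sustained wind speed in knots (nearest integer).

ΔP = 1012 − 986 = 26 mb.
26^0.633 ≈ 7.865.
V ≈ 6.5 × 7.865 ≈ 51.1 kt.

51 kt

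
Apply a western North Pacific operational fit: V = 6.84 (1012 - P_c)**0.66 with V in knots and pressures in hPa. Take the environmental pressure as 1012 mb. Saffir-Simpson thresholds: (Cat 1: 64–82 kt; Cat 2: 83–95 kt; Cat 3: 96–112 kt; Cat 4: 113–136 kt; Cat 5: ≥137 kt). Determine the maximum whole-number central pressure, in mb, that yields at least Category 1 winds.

Category 1 begins at V = 64 kt.
Required ΔP = (64/6.84)^(1/0.66) = 9.357^1.515 ≈ 29.61 mb.
P_c ≤ 1012 − 29.61 = 982.39, so the highest integer P_c is 982 mb.

982 mb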